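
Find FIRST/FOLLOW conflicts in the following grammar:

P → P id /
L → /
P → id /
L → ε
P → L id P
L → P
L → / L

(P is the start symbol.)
Yes. L → P with FOLLOW(L) on { 'id' }

A FIRST/FOLLOW conflict occurs when a non-terminal N has a nullable alternative N → β (β ⇒* ε) and another alternative N → α with FIRST(α) ∩ FOLLOW(N) ≠ ∅: on such a lookahead the parser cannot decide between expanding α and letting N vanish via β.

Nullable non-terminals: L.
FIRST sets used below: FIRST(P) = { '/', 'id' }

L: nullable alternative(s) L → ε; FOLLOW(L) = { 'id' }
  L → /: FIRST \ {ε} = { '/' } — disjoint from FOLLOW(L)
  L → ε: FIRST \ {ε} = { } — this is the only nullable alternative, skip
  L → P: FIRST \ {ε} = { '/', 'id' } — overlaps FOLLOW(L) on { 'id' }: CONFLICT
  L → / L: FIRST \ {ε} = { '/' } — disjoint from FOLLOW(L)

P has no nullable alternative, so no FIRST/FOLLOW check is needed there.

So the grammar has 1 FIRST/FOLLOW conflict (marked CONFLICT above).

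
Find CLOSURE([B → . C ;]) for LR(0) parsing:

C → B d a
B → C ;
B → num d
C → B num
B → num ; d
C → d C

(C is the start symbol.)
To compute CLOSURE, for each item [A → α.Bβ] where B is a non-terminal, add [B → .γ] for all productions B → γ; repeat for the newly added items until nothing changes.

Start with: [B → . C ;]
  [B → . C ;] has the dot before C: add [C → . B d a], [C → . B num], [C → . d C]
  [C → . B d a] has the dot before B: add [B → . num d], [B → . num ; d]
No further items can be added.

CLOSURE = { [B → . C ;], [B → . num ; d], [B → . num d], [C → . B d a], [C → . B num], [C → . d C] }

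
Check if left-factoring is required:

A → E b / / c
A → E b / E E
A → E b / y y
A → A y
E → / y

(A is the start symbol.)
Left-factoring is needed when two productions for the same non-terminal
share a common prefix on the right-hand side.

Productions for A:
  A → E b / / c
  A → E b / E E
  A → E b / y y
  A → A y

Found common prefix 'E b /' in productions for A

Answer: Yes, A has productions with common prefix 'E b /'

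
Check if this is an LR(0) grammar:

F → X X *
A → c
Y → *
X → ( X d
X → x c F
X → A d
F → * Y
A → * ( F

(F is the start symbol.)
A grammar is LR(0) if no state in the canonical LR(0) collection has:
  - both a shift item (dot before a terminal) and a complete item (shift-reduce conflict), or
  - two or more complete items (reduce-reduce conflict; the accept item [F' → F .] counts as a complete item here).

Augment with F' → F and build the canonical LR(0) collection (I0 = CLOSURE({[F' → . F]}), then GOTO on every symbol after a dot until no new states appear). It has 20 states:
  I0: { [A → . * ( F], [A → . c], [F → . * Y], [F → . X X *], [F' → . F], [X → . ( X d], [X → . A d], [X → . x c F] }  — shift
  I1: { [A → . * ( F], [A → . c], [X → ( . X d], [X → . ( X d], [X → . A d], [X → . x c F] }  — shift
  I2: { [A → * . ( F], [F → * . Y], [Y → . *] }  — shift
  I3: { [X → A . d] }  — shift
  I4: { [F' → F .] }  — accept
  I5: { [A → . * ( F], [A → . c], [F → X . X *], [X → . ( X d], [X → . A d], [X → . x c F] }  — shift
  I6: { [A → c .] }  — reduce
  I7: { [X → x . c F] }  — shift
  I8: { [A → . * ( F], [A → . c], [F → . * Y], [F → . X X *], [X → . ( X d], [X → . A d], [X → . x c F], [X → x c . F] }  — shift
  I9: { [X → x c F .] }  — reduce
  I10: { [A → * . ( F] }  — shift
  I11: { [F → X X . *] }  — shift
  I12: { [F → X X * .] }  — reduce
  I13: { [A → * ( . F], [A → . * ( F], [A → . c], [F → . * Y], [F → . X X *], [X → . ( X d], [X → . A d], [X → . x c F] }  — shift
  I14: { [A → * ( F .] }  — reduce
  I15: { [X → A d .] }  — reduce
  I16: { [Y → * .] }  — reduce
  I17: { [F → * Y .] }  — reduce
  I18: { [X → ( X . d] }  — shift
  I19: { [X → ( X d .] }  — reduce

Every state is either a pure shift/goto state or contains exactly one complete item and nothing to shift — no conflicts. The grammar is LR(0).

Answer: Yes, the grammar is LR(0)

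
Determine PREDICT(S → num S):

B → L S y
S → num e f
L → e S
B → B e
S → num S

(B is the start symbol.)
{ 'num' }

PREDICT(S → num S) = (FIRST(RHS) \ {ε}) ∪ (FOLLOW(S) if ε ∈ FIRST(RHS), i.e. RHS ⇒* ε)
FIRST(num S) = { 'num' }
ε ∉ FIRST(num S), so FOLLOW(S) is not added.
PREDICT(S → num S) = { 'num' }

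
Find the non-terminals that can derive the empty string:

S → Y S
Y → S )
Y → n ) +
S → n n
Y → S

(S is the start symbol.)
There are no ε-productions, so no non-terminal can derive ε.
No non-terminals are nullable.

Answer: None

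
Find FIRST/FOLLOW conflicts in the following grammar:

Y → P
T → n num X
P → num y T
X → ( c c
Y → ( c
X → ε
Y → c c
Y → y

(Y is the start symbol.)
No FIRST/FOLLOW conflicts.

Nullable non-terminals: X.

X: nullable alternative(s) X → ε; FOLLOW(X) = { $ }
  X → ( c c: FIRST \ {ε} = { '(' } — disjoint from FOLLOW(X)
  X → ε: FIRST \ {ε} = { } — this is the only nullable alternative, skip

P, T, Y have no nullable alternative, so no FIRST/FOLLOW check is needed there.

No FIRST/FOLLOW conflicts found.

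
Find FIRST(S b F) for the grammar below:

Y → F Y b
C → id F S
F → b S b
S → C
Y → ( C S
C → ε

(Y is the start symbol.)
FIRST sets of the non-terminals involved (from the grammar, by fixed-point iteration):
  FIRST(S) = { 'id', ε }

To compute FIRST(S b F), process the symbols left to right:
Symbol S is a non-terminal. Add FIRST(S) \ {ε} = { 'id' }
S is nullable (ε ∈ FIRST(S)), continue to the next symbol.
Symbol b is a terminal. Add 'b' and stop.
FIRST(S b F) = { 'b', 'id' }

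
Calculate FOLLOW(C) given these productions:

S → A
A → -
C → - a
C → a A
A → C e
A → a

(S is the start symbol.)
{ 'e' }

In A → C e: C is followed by e, add FIRST(e) \ {ε} = { 'e' }

Taking the union: FOLLOW(C) = { 'e' }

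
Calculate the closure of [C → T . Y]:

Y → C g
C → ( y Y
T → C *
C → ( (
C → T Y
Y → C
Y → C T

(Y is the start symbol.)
Start with: [C → T . Y]
  [C → T . Y] has the dot before Y: add [Y → . C g], [Y → . C], [Y → . C T]
  [Y → . C g] has the dot before C: add [C → . ( y Y], [C → . ( (], [C → . T Y]
  [C → . T Y] has the dot before T: add [T → . C *]
No further items can be added.

CLOSURE = { [C → . ( (], [C → . ( y Y], [C → . T Y], [C → T . Y], [T → . C *], [Y → . C T], [Y → . C g], [Y → . C] }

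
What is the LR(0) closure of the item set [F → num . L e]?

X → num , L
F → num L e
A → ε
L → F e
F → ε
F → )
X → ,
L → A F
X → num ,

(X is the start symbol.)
{ [A → .], [F → . )], [F → . num L e], [F → .], [F → num . L e], [L → . A F], [L → . F e] }

Start with: [F → num . L e]
  [F → num . L e] has the dot before L: add [L → . F e], [L → . A F]
  [L → . F e] has the dot before F: add [F → . num L e], [F → .], [F → . )]
  [L → . A F] has the dot before A: add [A → .]
No further items can be added.

CLOSURE = { [A → .], [F → . )], [F → . num L e], [F → .], [F → num . L e], [L → . A F], [L → . F e] }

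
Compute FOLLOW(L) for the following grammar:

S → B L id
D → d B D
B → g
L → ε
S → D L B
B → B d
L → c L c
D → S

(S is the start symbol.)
{ 'c', 'g', 'id' }

In S → B L id: L is followed by id, add FIRST(id) \ {ε} = { 'id' }
In S → D L B: L is followed by B, add FIRST(B) \ {ε} = { 'g' }
In L → c L c: L is followed by c, add FIRST(c) \ {ε} = { 'c' }

Taking the union: FOLLOW(L) = { 'c', 'g', 'id' }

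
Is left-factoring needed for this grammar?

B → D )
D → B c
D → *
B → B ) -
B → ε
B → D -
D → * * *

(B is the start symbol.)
Yes, B has productions with common prefix 'D'; D has productions with common prefix '*'

Left-factoring is needed when two productions for the same non-terminal
share a common prefix on the right-hand side.

Productions for B:
  B → D )
  B → B ) -
  B → ε
  B → D -
Productions for D:
  D → B c
  D → *
  D → * * *

Found common prefix 'D' in productions for B
Found common prefix '*' in productions for D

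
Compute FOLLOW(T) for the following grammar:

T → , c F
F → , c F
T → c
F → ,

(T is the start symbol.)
To compute FOLLOW(T), find every occurrence of T on a right-hand side N → α T β: add FIRST(β) \ {ε}, and if β is empty or nullable also add FOLLOW(N). Iterate to a fixed point.

T is the start symbol, so $ ∈ FOLLOW(T).
T does not occur on any right-hand side.

Taking the union: FOLLOW(T) = { $ }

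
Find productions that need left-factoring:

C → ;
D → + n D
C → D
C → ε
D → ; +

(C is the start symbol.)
No, left-factoring is not needed

Left-factoring is needed when two productions for the same non-terminal
share a common prefix on the right-hand side.

Productions for C:
  C → ;
  C → D
  C → ε
Productions for D:
  D → + n D
  D → ; +

No common prefixes found.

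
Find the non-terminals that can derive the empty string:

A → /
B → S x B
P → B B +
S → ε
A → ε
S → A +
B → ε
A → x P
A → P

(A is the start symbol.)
ε-productions: S → ε, A → ε, B → ε
So S, A, B are immediately nullable.
No further non-terminal can be added: every production for the remaining non-terminals contains a terminal or a non-nullable non-terminal.
Nullable = { 'A', 'B', 'S' }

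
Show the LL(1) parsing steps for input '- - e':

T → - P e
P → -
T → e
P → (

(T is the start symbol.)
Stack is shown with the top on the left.

Stack    Input    Action
------------------------
T $      - - e $  output T → - P e
- P e $  - - e $  match '-'
P e $    - e $    output P → -
- e $    - e $    match '-'
e $      e $      match 'e'
$        $        accept

The string is accepted.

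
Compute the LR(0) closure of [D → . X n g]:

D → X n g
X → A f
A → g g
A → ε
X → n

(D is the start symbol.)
To compute CLOSURE, for each item [A → α.Bβ] where B is a non-terminal, add [B → .γ] for all productions B → γ; repeat for the newly added items until nothing changes.

Start with: [D → . X n g]
  [D → . X n g] has the dot before X: add [X → . A f], [X → . n]
  [X → . A f] has the dot before A: add [A → . g g], [A → .]
No further items can be added.

CLOSURE = { [A → . g g], [A → .], [D → . X n g], [X → . A f], [X → . n] }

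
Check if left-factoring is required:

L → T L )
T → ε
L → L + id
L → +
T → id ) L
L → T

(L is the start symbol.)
Left-factoring is needed when two productions for the same non-terminal
share a common prefix on the right-hand side.

Productions for L:
  L → T L )
  L → L + id
  L → +
  L → T
Productions for T:
  T → ε
  T → id ) L

Found common prefix 'T' in productions for L

Answer: Yes, L has productions with common prefix 'T'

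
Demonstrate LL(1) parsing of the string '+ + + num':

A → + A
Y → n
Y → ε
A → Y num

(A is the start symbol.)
Stack is shown with the top on the left.

Stack    Input        Action
----------------------------
A $      + + + num $  output A → + A
+ A $    + + + num $  match '+'
A $      + + num $    output A → + A
+ A $    + + num $    match '+'
A $      + num $      output A → + A
+ A $    + num $      match '+'
A $      num $        output A → Y num
Y num $  num $        output Y → ε
num $    num $        match 'num'
$        $            accept

The string is accepted.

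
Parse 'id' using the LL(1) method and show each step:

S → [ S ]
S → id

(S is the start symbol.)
LL(1) parsing maintains a stack (initially the start symbol over $) and the input. At each step: if the stack top is a terminal, match it against the current input token; if it is a non-terminal N, replace it with the RHS of M[N, lookahead] (the unique production whose predict set contains the lookahead).

Stack is shown with the top on the left.

Stack  Input  Action
--------------------
S $    id $   output S → id
id $   id $   match 'id'
$      $      accept

The string is accepted.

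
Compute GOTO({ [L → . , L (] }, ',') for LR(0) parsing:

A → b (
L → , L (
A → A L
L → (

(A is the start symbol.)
GOTO(I, ',') = CLOSURE({ [A → αX.β] : [A → α.Xβ] ∈ I, X = ',' })

Items with dot before ',', with the dot advanced:
  [L → . , L (] → [L → , . L (]
Closure of the advanced items:
  [L → , . L (] has the dot before L: add [L → . , L (], [L → . (]

GOTO = { [L → , . L (], [L → . (], [L → . , L (] }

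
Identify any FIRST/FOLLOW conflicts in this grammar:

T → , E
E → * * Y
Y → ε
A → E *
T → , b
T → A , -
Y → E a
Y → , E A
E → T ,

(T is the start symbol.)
A FIRST/FOLLOW conflict occurs when a non-terminal N has a nullable alternative N → β (β ⇒* ε) and another alternative N → α with FIRST(α) ∩ FOLLOW(N) ≠ ∅: on such a lookahead the parser cannot decide between expanding α and letting N vanish via β.

Nullable non-terminals: Y.
FIRST sets used below: FIRST(E) = { '*', ',' }

Y: nullable alternative(s) Y → ε; FOLLOW(Y) = { $, '*', ',', 'a' }
  Y → ε: FIRST \ {ε} = { } — this is the only nullable alternative, skip
  Y → E a: FIRST \ {ε} = { '*', ',' } — overlaps FOLLOW(Y) on { '*', ',' }: CONFLICT
  Y → , E A: FIRST \ {ε} = { ',' } — overlaps FOLLOW(Y) on { ',' }: CONFLICT

A, E, T have no nullable alternative, so no FIRST/FOLLOW check is needed there.

So the grammar has 2 FIRST/FOLLOW conflicts (marked CONFLICT above).

Answer: Yes. Y → E a with FOLLOW(Y) on { '*', ',' }; Y → ',' E A with FOLLOW(Y) on { ',' }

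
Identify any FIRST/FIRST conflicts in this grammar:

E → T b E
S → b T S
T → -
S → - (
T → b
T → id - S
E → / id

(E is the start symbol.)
A FIRST/FIRST conflict occurs when two productions N → α and N → β for the same non-terminal have FIRST(α) ∩ FIRST(β) ≠ ∅ (with ε ∈ FIRST of a nullable right-hand side, so two nullable alternatives also conflict).

FIRST sets of the non-terminals at (or reachable through a nullable prefix from) the front of some alternative:
  FIRST(T) = { '-', 'b', 'id' }

Productions for E:
  E → T b E: FIRST = { '-', 'b', 'id' }
  E → / id: FIRST = { '/' }
Productions for S:
  S → b T S: FIRST = { 'b' }
  S → - (: FIRST = { '-' }
Productions for T:
  T → -: FIRST = { '-' }
  T → b: FIRST = { 'b' }
  T → id - S: FIRST = { 'id' }

All alternatives of each non-terminal have pairwise disjoint FIRST sets.

Answer: No FIRST/FIRST conflicts.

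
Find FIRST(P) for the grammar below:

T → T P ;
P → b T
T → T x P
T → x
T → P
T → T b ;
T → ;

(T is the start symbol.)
To compute FIRST(P), examine every production with P on the left-hand side, reading each right-hand side left to right until a non-nullable symbol is reached.

From P → b T:
  - b is a terminal: add 'b' and stop

Collecting: FIRST(P) = { 'b' }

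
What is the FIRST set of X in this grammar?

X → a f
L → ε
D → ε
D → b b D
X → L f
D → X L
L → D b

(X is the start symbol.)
FIRST sets of the other non-terminals involved (by the same procedure, iterated to a fixed point):
  FIRST(L) = { 'a', 'b', 'f', ε }

From X → a f:
  - a is a terminal: add 'a' and stop
From X → L f:
  - L is a non-terminal: add FIRST(L) \ {ε} = { 'a', 'b', 'f' }
    L is nullable, so continue to the next symbol
  - f is a terminal: add 'f' and stop

Collecting: FIRST(X) = { 'a', 'b', 'f' }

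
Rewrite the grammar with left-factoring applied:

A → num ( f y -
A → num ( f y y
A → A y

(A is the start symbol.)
A → num ( f y A'
A' → -
A' → y
A → A y

Left-factoring transforms A → αβ₁ | αβ₂ into A → αA' and A' → β₁ | β₂
(α is the longest common prefix among the alternatives). Repeat until
no nonterminal has two alternatives with a common prefix.

Round 1: A has alternatives sharing prefix 'num ( f y'. Introduce A': A → num ( f y A'
  Add: A' → -
  Add: A' → y

No remaining common prefixes — done.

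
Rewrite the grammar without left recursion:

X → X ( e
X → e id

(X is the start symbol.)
X → e id X'
X' → ( e X'
X' → ε

X is directly left-recursive. The standard transformation for
  A → A α₁ | ... | A α_m | β₁ | ... | β_n
is
  A  → β₁ A' | ... | β_n A'
  A' → α₁ A' | ... | α_m A' | ε

X → e id becomes X → e id X'
X → X ( e becomes X' → ( e X'
Add X' → ε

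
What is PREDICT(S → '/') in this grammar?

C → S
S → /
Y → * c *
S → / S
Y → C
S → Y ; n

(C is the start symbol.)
PREDICT(S → '/') = (FIRST(RHS) \ {ε}) ∪ (FOLLOW(S) if ε ∈ FIRST(RHS), i.e. RHS ⇒* ε)
FIRST('/') = { '/' }
ε ∉ FIRST('/'), so FOLLOW(S) is not added.
PREDICT(S → '/') = { '/' }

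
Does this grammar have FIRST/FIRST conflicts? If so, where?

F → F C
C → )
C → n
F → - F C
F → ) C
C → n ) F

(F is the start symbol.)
FIRST sets of the non-terminals at (or reachable through a nullable prefix from) the front of some alternative:
  FIRST(F) = { ')', '-' }

Productions for F:
  F → F C: FIRST = { ')', '-' }
  F → - F C: FIRST = { '-' }
  F → ) C: FIRST = { ')' }
Productions for C:
  C → ): FIRST = { ')' }
  C → n: FIRST = { 'n' }
  C → n ) F: FIRST = { 'n' }

Conflict for F: F → F C and F → - F C
  Overlap: { '-' }
Conflict for F: F → F C and F → ) C
  Overlap: { ')' }
Conflict for C: C → n and C → n ) F
  Overlap: { 'n' }

Answer: Yes. F → F C / F → '-' F C on { '-' }; F → F C / F → ')' C on { ')' }; C → n / C → n ')' F on { 'n' }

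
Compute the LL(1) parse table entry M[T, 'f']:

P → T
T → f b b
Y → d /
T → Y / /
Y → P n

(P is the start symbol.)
To find M[T, 'f'], we find productions for T where 'f' is in the predict set (PREDICT(N → α) = (FIRST(α) \ {ε}) ∪ (FOLLOW(N) if α ⇒* ε)).

Relevant sets:
  FIRST(Y) = { 'd', 'f' }

T → f b b: PREDICT = { 'f' }
  'f' is in predict set, so this production goes in M[T, 'f']
T → Y / /: PREDICT = { 'd', 'f' }
  'f' is in predict set, so this production goes in M[T, 'f']

M[T, 'f'] = T → f b b, T → Y / /  (a multiply-defined cell — the grammar is not LL(1))

Answer: T → f b b, T → Y / /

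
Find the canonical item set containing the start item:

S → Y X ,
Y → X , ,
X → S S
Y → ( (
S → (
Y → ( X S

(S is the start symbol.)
First, augment the grammar with S' → S
I₀ = CLOSURE({ [S' → . S] }):
  [S' → . S] has the dot before S: add [S → . Y X ,], [S → . (]
  [S → . Y X ,] has the dot before Y: add [Y → . X , ,], [Y → . ( (], [Y → . ( X S]
  [Y → . X , ,] has the dot before X: add [X → . S S]
No further items can be added.

I₀ = { [S → . (], [S → . Y X ,], [S' → . S], [X → . S S], [Y → . ( (], [Y → . ( X S], [Y → . X , ,] }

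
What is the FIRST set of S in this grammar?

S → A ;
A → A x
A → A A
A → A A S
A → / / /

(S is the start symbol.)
{ '/' }

To compute FIRST(S), examine every production with S on the left-hand side, reading each right-hand side left to right until a non-nullable symbol is reached.

FIRST sets of the other non-terminals involved (by the same procedure, iterated to a fixed point):
  FIRST(A) = { '/' }

From S → A ;:
  - A is a non-terminal: add FIRST(A) \ {ε} = { '/' }
    A is not nullable, so stop

Collecting: FIRST(S) = { '/' }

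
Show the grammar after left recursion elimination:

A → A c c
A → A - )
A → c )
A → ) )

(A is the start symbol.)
A → c ) A'
A → ) ) A'
A' → c c A'
A' → - ) A'
A' → ε

A is directly left-recursive. The standard transformation for
  A → A α₁ | ... | A α_m | β₁ | ... | β_n
is
  A  → β₁ A' | ... | β_n A'
  A' → α₁ A' | ... | α_m A' | ε

A → c ) becomes A → c ) A'
A → ) ) becomes A → ) ) A'
A → A c c becomes A' → c c A'
A → A - ) becomes A' → - ) A'
Add A' → ε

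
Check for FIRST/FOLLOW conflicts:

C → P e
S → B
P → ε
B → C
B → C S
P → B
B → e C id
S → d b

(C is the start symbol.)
Yes. P → B with FOLLOW(P) on { 'e' }

A FIRST/FOLLOW conflict occurs when a non-terminal N has a nullable alternative N → β (β ⇒* ε) and another alternative N → α with FIRST(α) ∩ FOLLOW(N) ≠ ∅: on such a lookahead the parser cannot decide between expanding α and letting N vanish via β.

Nullable non-terminals: P.
FIRST sets used below: FIRST(B) = { 'e' }

P: nullable alternative(s) P → ε; FOLLOW(P) = { 'e' }
  P → ε: FIRST \ {ε} = { } — this is the only nullable alternative, skip
  P → B: FIRST \ {ε} = { 'e' } — overlaps FOLLOW(P) on { 'e' }: CONFLICT

B, C, S have no nullable alternative, so no FIRST/FOLLOW check is needed there.

So the grammar has 1 FIRST/FOLLOW conflict (marked CONFLICT above).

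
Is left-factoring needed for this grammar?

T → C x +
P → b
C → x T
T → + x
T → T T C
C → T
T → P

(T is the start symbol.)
Left-factoring is needed when two productions for the same non-terminal
share a common prefix on the right-hand side.

Productions for T:
  T → C x +
  T → + x
  T → T T C
  T → P
Productions for C:
  C → x T
  C → T

No common prefixes found.

Answer: No, left-factoring is not needed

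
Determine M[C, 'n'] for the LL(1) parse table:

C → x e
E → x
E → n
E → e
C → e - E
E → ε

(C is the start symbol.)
Empty (error entry)

To find M[C, 'n'], we find productions for C where 'n' is in the predict set (PREDICT(N → α) = (FIRST(α) \ {ε}) ∪ (FOLLOW(N) if α ⇒* ε)).

C → x e: PREDICT = { 'x' }
C → e - E: PREDICT = { 'e' }

M[C, 'n'] is empty (no production applies)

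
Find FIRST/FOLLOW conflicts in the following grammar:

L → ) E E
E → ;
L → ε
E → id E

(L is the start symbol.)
No FIRST/FOLLOW conflicts.

A FIRST/FOLLOW conflict occurs when a non-terminal N has a nullable alternative N → β (β ⇒* ε) and another alternative N → α with FIRST(α) ∩ FOLLOW(N) ≠ ∅: on such a lookahead the parser cannot decide between expanding α and letting N vanish via β.

Nullable non-terminals: L.

L: nullable alternative(s) L → ε; FOLLOW(L) = { $ }
  L → ) E E: FIRST \ {ε} = { ')' } — disjoint from FOLLOW(L)
  L → ε: FIRST \ {ε} = { } — this is the only nullable alternative, skip

E has no nullable alternative, so no FIRST/FOLLOW check is needed there.

No FIRST/FOLLOW conflicts found.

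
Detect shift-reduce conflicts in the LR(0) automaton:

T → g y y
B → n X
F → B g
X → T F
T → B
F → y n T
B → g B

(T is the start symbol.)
A shift-reduce conflict occurs when an LR(0) state has both:
  - a complete (reduce) item [A → α .] (dot at the end), and
  - a shift item [B → β . c γ] (dot before a terminal).

Augment with T' → T and build the canonical LR(0) collection (I0 = CLOSURE({[T' → . T]}), then GOTO on every symbol after a dot until no new states appear). It has 17 states:
  I0: { [B → . g B], [B → . n X], [T → . B], [T → . g y y], [T' → . T] }  — shift
  I1: { [T → B .] }  — reduce
  I2: { [T' → T .] }  — accept
  I3: { [B → . g B], [B → . n X], [B → g . B], [T → g . y y] }  — shift
  I4: { [B → . g B], [B → . n X], [B → n . X], [T → . B], [T → . g y y], [X → . T F] }  — shift
  I5: { [B → . g B], [B → . n X], [F → . B g], [F → . y n T], [X → T . F] }  — shift
  I6: { [B → n X .] }  — reduce
  I7: { [F → B . g] }  — shift
  I8: { [X → T F .] }  — reduce
  I9: { [B → . g B], [B → . n X], [B → g . B] }  — shift
  I10: { [F → y . n T] }  — shift
  I11: { [B → . g B], [B → . n X], [F → y n . T], [T → . B], [T → . g y y] }  — shift
  I12: { [F → y n T .] }  — reduce
  I13: { [B → g B .] }  — reduce
  I14: { [F → B g .] }  — reduce
  I15: { [T → g y . y] }  — shift
  I16: { [T → g y y .] }  — reduce

No state contains both a complete item and a shift item.

Answer: No shift-reduce conflicts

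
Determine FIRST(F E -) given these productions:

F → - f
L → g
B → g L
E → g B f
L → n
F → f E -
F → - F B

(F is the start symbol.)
FIRST sets of the non-terminals involved (from the grammar, by fixed-point iteration):
  FIRST(F) = { '-', 'f' }

To compute FIRST(F E -), process the symbols left to right:
Symbol F is a non-terminal. Add FIRST(F) \ {ε} = { '-', 'f' }
F is not nullable (ε ∉ FIRST(F)), so stop here.
FIRST(F E -) = { '-', 'f' }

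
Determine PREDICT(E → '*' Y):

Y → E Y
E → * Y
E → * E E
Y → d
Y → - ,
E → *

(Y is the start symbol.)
{ '*' }

PREDICT(E → '*' Y) = (FIRST(RHS) \ {ε}) ∪ (FOLLOW(E) if ε ∈ FIRST(RHS), i.e. RHS ⇒* ε)
FIRST('*' Y) = { '*' }
ε ∉ FIRST('*' Y), so FOLLOW(E) is not added.
PREDICT(E → '*' Y) = { '*' }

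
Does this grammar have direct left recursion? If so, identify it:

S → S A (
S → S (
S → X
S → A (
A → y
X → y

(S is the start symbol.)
Yes, S is left-recursive

Direct left recursion occurs when N → N α for some non-terminal N (the right-hand side begins with the left-hand side itself).

S → S A (: LEFT RECURSIVE (starts with S)
S → S (: LEFT RECURSIVE (starts with S)
S → X: starts with X
S → A (: starts with A
A → y: starts with y
X → y: starts with y

The grammar has direct left recursion on: S.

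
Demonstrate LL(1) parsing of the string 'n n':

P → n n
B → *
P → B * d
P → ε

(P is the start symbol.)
Stack is shown with the top on the left.

Stack  Input  Action
--------------------
P $    n n $  output P → n n
n n $  n n $  match 'n'
n $    n $    match 'n'
$      $      accept

The string is accepted.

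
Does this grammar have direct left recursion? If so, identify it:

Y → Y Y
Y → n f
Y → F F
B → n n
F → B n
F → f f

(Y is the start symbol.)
Direct left recursion occurs when N → N α for some non-terminal N (the right-hand side begins with the left-hand side itself).

Y → Y Y: LEFT RECURSIVE (starts with Y)
Y → n f: starts with n
Y → F F: starts with F
B → n n: starts with n
F → B n: starts with B
F → f f: starts with f

The grammar has direct left recursion on: Y.

Answer: Yes, Y is left-recursive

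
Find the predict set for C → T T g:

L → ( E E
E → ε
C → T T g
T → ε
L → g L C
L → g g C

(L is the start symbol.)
{ 'g' }

PREDICT(C → T T g) = (FIRST(RHS) \ {ε}) ∪ (FOLLOW(C) if ε ∈ FIRST(RHS), i.e. RHS ⇒* ε)
FIRST(T) = { ε }
FIRST(T T g) = { 'g' }
ε ∉ FIRST(T T g), so FOLLOW(C) is not added.
PREDICT(C → T T g) = { 'g' }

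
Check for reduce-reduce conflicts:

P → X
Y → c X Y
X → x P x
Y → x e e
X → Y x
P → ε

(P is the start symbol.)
No reduce-reduce conflicts

Augment with P' → P and build the canonical LR(0) collection (I0 = CLOSURE({[P' → . P]}), then GOTO on every symbol after a dot until no new states appear). It has 14 states:
  I0: { [P → . X], [P → .], [P' → . P], [X → . Y x], [X → . x P x], [Y → . c X Y], [Y → . x e e] }  — shift, reduce
  I1: { [P' → P .] }  — accept
  I2: { [P → X .] }  — reduce
  I3: { [X → Y . x] }  — shift
  I4: { [X → . Y x], [X → . x P x], [Y → . c X Y], [Y → . x e e], [Y → c . X Y] }  — shift
  I5: { [P → . X], [P → .], [X → . Y x], [X → . x P x], [X → x . P x], [Y → . c X Y], [Y → . x e e], [Y → x . e e] }  — shift, reduce
  I6: { [X → x P . x] }  — shift
  I7: { [Y → x e . e] }  — shift
  I8: { [Y → x e e .] }  — reduce
  I9: { [X → x P x .] }  — reduce
  I10: { [Y → . c X Y], [Y → . x e e], [Y → c X . Y] }  — shift
  I11: { [Y → c X Y .] }  — reduce
  I12: { [Y → x . e e] }  — shift
  I13: { [X → Y x .] }  — reduce

No state contains more than one complete item.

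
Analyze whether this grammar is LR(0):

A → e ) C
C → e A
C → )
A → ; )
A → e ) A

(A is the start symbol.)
Yes, the grammar is LR(0)

Augment with A' → A and build the canonical LR(0) collection (I0 = CLOSURE({[A' → . A]}), then GOTO on every symbol after a dot until no new states appear). It has 11 states:
  I0: { [A → . ; )], [A → . e ) A], [A → . e ) C], [A' → . A] }  — shift
  I1: { [A → ; . )] }  — shift
  I2: { [A' → A .] }  — accept
  I3: { [A → e . ) A], [A → e . ) C] }  — shift
  I4: { [A → . ; )], [A → . e ) A], [A → . e ) C], [A → e ) . A], [A → e ) . C], [C → . )], [C → . e A] }  — shift
  I5: { [C → ) .] }  — reduce
  I6: { [A → e ) A .] }  — reduce
  I7: { [A → e ) C .] }  — reduce
  I8: { [A → . ; )], [A → . e ) A], [A → . e ) C], [A → e . ) A], [A → e . ) C], [C → e . A] }  — shift
  I9: { [C → e A .] }  — reduce
  I10: { [A → ; ) .] }  — reduce

Every state is either a pure shift/goto state or contains exactly one complete item and nothing to shift — no conflicts. The grammar is LR(0).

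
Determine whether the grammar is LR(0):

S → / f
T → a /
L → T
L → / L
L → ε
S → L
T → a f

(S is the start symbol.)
Augment with S' → S and build the canonical LR(0) collection (I0 = CLOSURE({[S' → . S]}), then GOTO on every symbol after a dot until no new states appear). It has 11 states:
  I0: { [L → . / L], [L → . T], [L → .], [S → . / f], [S → . L], [S' → . S], [T → . a /], [T → . a f] }  — shift, reduce
  I1: { [L → . / L], [L → . T], [L → .], [L → / . L], [S → / . f], [T → . a /], [T → . a f] }  — shift, reduce
  I2: { [S → L .] }  — reduce
  I3: { [S' → S .] }  — accept
  I4: { [L → T .] }  — reduce
  I5: { [T → a . /], [T → a . f] }  — shift
  I6: { [T → a / .] }  — reduce
  I7: { [T → a f .] }  — reduce
  I8: { [L → . / L], [L → . T], [L → .], [L → / . L], [T → . a /], [T → . a f] }  — shift, reduce
  I9: { [L → / L .] }  — reduce
  I10: { [S → / f .] }  — reduce

Conflict in state I0:
  Shift-reduce conflict between [L → .] and [L → . / L]
So the grammar is NOT LR(0).

Answer: No. Shift-reduce conflict between [L → .] and [L → . / L]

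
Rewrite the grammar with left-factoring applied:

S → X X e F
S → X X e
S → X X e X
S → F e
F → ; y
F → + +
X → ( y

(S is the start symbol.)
Left-factoring transforms A → αβ₁ | αβ₂ into A → αA' and A' → β₁ | β₂
(α is the longest common prefix among the alternatives). Repeat until
no nonterminal has two alternatives with a common prefix.

Round 1: S has alternatives sharing prefix 'X X e'. Introduce S': S → X X e S'
  Add: S' → F
  Add: S' → ε
  Add: S' → X

No remaining common prefixes — done.

Resulting grammar:
S → X X e S'
S' → F
S' → ε
S' → X
S → F e
F → ; y
F → + +
X → ( y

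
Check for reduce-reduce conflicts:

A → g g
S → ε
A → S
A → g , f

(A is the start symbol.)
No reduce-reduce conflicts

A reduce-reduce conflict occurs when an LR(0) state has two complete items [A → α .] and [B → β .] — both call for a reduction, and with no lookahead the parser cannot choose between them.

Augment with A' → A and build the canonical LR(0) collection (I0 = CLOSURE({[A' → . A]}), then GOTO on every symbol after a dot until no new states appear). It has 7 states:
  I0: { [A → . S], [A → . g , f], [A → . g g], [A' → . A], [S → .] }  — shift, reduce
  I1: { [A' → A .] }  — accept
  I2: { [A → S .] }  — reduce
  I3: { [A → g . , f], [A → g . g] }  — shift
  I4: { [A → g , . f] }  — shift
  I5: { [A → g g .] }  — reduce
  I6: { [A → g , f .] }  — reduce

No state contains more than one complete item.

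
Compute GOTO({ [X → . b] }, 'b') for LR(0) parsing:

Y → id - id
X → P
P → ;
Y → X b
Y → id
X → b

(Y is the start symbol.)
GOTO(I, 'b') = CLOSURE({ [A → αX.β] : [A → α.Xβ] ∈ I, X = 'b' })

Items with dot before 'b', with the dot advanced:
  [X → . b] → [X → b .]
Closure adds nothing (no advanced item has the dot before a non-terminal).

GOTO = { [X → b .] }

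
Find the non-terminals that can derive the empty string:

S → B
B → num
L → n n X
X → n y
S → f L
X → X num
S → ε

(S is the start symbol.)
ε-productions: S → ε
So S is immediately nullable.
No further non-terminal can be added: every production for the remaining non-terminals contains a terminal or a non-nullable non-terminal.
Nullable = { 'S' }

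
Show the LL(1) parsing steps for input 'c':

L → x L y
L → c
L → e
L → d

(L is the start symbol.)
LL(1) parsing maintains a stack (initially the start symbol over $) and the input. At each step: if the stack top is a terminal, match it against the current input token; if it is a non-terminal N, replace it with the RHS of M[N, lookahead] (the unique production whose predict set contains the lookahead).

Stack is shown with the top on the left.

Stack  Input  Action
--------------------
L $    c $    output L → c
c $    c $    match 'c'
$      $      accept

The string is accepted.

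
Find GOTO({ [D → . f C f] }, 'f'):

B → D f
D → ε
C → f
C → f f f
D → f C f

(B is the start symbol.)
GOTO(I, 'f') = CLOSURE({ [A → αX.β] : [A → α.Xβ] ∈ I, X = 'f' })

Items with dot before 'f', with the dot advanced:
  [D → . f C f] → [D → f . C f]
Closure of the advanced items:
  [D → f . C f] has the dot before C: add [C → . f], [C → . f f f]

GOTO = { [C → . f f f], [C → . f], [D → f . C f] }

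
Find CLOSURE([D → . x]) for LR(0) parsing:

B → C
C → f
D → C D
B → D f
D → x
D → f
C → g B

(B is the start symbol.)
{ [D → . x] }

To compute CLOSURE, for each item [A → α.Bβ] where B is a non-terminal, add [B → .γ] for all productions B → γ; repeat for the newly added items until nothing changes.

Start with: [D → . x]
The dot precedes the terminal x, so nothing is added.

CLOSURE = { [D → . x] }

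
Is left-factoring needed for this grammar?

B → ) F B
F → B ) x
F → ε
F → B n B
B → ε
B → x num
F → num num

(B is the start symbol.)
Left-factoring is needed when two productions for the same non-terminal
share a common prefix on the right-hand side.

Productions for B:
  B → ) F B
  B → ε
  B → x num
Productions for F:
  F → B ) x
  F → ε
  F → B n B
  F → num num

Found common prefix 'B' in productions for F

Answer: Yes, F has productions with common prefix 'B'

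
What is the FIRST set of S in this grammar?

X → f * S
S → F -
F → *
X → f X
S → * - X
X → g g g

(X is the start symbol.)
{ '*' }

To compute FIRST(S), examine every production with S on the left-hand side, reading each right-hand side left to right until a non-nullable symbol is reached.

FIRST sets of the other non-terminals involved (by the same procedure, iterated to a fixed point):
  FIRST(F) = { '*' }

From S → F -:
  - F is a non-terminal: add FIRST(F) \ {ε} = { '*' }
    F is not nullable, so stop
From S → * - X:
  - '*' is a terminal: add '*' and stop

Collecting: FIRST(S) = { '*' }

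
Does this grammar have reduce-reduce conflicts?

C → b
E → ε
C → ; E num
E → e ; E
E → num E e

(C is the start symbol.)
No reduce-reduce conflicts

A reduce-reduce conflict occurs when an LR(0) state has two complete items [A → α .] and [B → β .] — both call for a reduction, and with no lookahead the parser cannot choose between them.

Augment with C' → C and build the canonical LR(0) collection (I0 = CLOSURE({[C' → . C]}), then GOTO on every symbol after a dot until no new states appear). It has 12 states:
  I0: { [C → . ; E num], [C → . b], [C' → . C] }  — shift
  I1: { [C → ; . E num], [E → . e ; E], [E → . num E e], [E → .] }  — shift, reduce
  I2: { [C' → C .] }  — accept
  I3: { [C → b .] }  — reduce
  I4: { [C → ; E . num] }  — shift
  I5: { [E → e . ; E] }  — shift
  I6: { [E → . e ; E], [E → . num E e], [E → .], [E → num . E e] }  — shift, reduce
  I7: { [E → num E . e] }  — shift
  I8: { [E → num E e .] }  — reduce
  I9: { [E → . e ; E], [E → . num E e], [E → .], [E → e ; . E] }  — shift, reduce
  I10: { [E → e ; E .] }  — reduce
  I11: { [C → ; E num .] }  — reduce

No state contains more than one complete item.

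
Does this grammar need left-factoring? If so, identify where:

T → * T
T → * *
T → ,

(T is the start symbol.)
Left-factoring is needed when two productions for the same non-terminal
share a common prefix on the right-hand side.

Productions for T:
  T → * T
  T → * *
  T → ,

Found common prefix '*' in productions for T

Answer: Yes, T has productions with common prefix '*'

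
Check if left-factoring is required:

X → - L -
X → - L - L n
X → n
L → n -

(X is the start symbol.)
Left-factoring is needed when two productions for the same non-terminal
share a common prefix on the right-hand side.

Productions for X:
  X → - L -
  X → - L - L n
  X → n

Found common prefix '- L -' in productions for X

Answer: Yes, X has productions with common prefix '- L -'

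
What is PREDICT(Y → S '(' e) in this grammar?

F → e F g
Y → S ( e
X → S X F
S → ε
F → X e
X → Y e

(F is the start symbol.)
PREDICT(Y → S '(' e) = (FIRST(RHS) \ {ε}) ∪ (FOLLOW(Y) if ε ∈ FIRST(RHS), i.e. RHS ⇒* ε)
FIRST(S) = { ε }
FIRST(S '(' e) = { '(' }
ε ∉ FIRST(S '(' e), so FOLLOW(Y) is not added.
PREDICT(Y → S '(' e) = { '(' }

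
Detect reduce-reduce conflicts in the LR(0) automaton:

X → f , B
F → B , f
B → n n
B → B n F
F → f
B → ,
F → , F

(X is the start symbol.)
No reduce-reduce conflicts

Augment with X' → X and build the canonical LR(0) collection (I0 = CLOSURE({[X' → . X]}), then GOTO on every symbol after a dot until no new states appear). It has 16 states:
  I0: { [X → . f , B], [X' → . X] }  — shift
  I1: { [X' → X .] }  — accept
  I2: { [X → f . , B] }  — shift
  I3: { [B → . ,], [B → . B n F], [B → . n n], [X → f , . B] }  — shift
  I4: { [B → , .] }  — reduce
  I5: { [B → B . n F], [X → f , B .] }  — shift, reduce
  I6: { [B → n . n] }  — shift
  I7: { [B → n n .] }  — reduce
  I8: { [B → . ,], [B → . B n F], [B → . n n], [B → B n . F], [F → . , F], [F → . B , f], [F → . f] }  — shift
  I9: { [B → , .], [B → . ,], [B → . B n F], [B → . n n], [F → , . F], [F → . , F], [F → . B , f], [F → . f] }  — shift, reduce
  I10: { [B → B . n F], [F → B . , f] }  — shift
  I11: { [B → B n F .] }  — reduce
  I12: { [F → f .] }  — reduce
  I13: { [F → B , . f] }  — shift
  I14: { [F → B , f .] }  — reduce
  I15: { [F → , F .] }  — reduce

No state contains more than one complete item.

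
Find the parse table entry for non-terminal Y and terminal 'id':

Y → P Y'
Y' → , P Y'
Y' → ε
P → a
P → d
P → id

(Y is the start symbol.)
To find M[Y, 'id'], we find productions for Y where 'id' is in the predict set (PREDICT(N → α) = (FIRST(α) \ {ε}) ∪ (FOLLOW(N) if α ⇒* ε)).

Relevant sets:
  FIRST(P) = { 'a', 'd', 'id' }

Y → P Y': PREDICT = { 'a', 'd', 'id' }
  'id' is in predict set, so this production goes in M[Y, 'id']

M[Y, 'id'] = Y → P Y'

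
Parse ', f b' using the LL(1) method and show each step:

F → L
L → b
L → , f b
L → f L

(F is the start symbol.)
LL(1) parsing maintains a stack (initially the start symbol over $) and the input. At each step: if the stack top is a terminal, match it against the current input token; if it is a non-terminal N, replace it with the RHS of M[N, lookahead] (the unique production whose predict set contains the lookahead).

Stack is shown with the top on the left.

Stack    Input    Action
------------------------
F $      , f b $  output F → L
L $      , f b $  output L → , f b
, f b $  , f b $  match ','
f b $    f b $    match 'f'
b $      b $      match 'b'
$        $        accept

The string is accepted.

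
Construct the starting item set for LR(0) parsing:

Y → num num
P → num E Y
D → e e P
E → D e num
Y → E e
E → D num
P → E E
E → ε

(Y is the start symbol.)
First, augment the grammar with Y' → Y
I₀ = CLOSURE({ [Y' → . Y] }):
  [Y' → . Y] has the dot before Y: add [Y → . num num], [Y → . E e]
  [Y → . E e] has the dot before E: add [E → . D e num], [E → . D num], [E → .]
  [E → . D e num] has the dot before D: add [D → . e e P]
No further items can be added.

I₀ = { [D → . e e P], [E → . D e num], [E → . D num], [E → .], [Y → . E e], [Y → . num num], [Y' → . Y] }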